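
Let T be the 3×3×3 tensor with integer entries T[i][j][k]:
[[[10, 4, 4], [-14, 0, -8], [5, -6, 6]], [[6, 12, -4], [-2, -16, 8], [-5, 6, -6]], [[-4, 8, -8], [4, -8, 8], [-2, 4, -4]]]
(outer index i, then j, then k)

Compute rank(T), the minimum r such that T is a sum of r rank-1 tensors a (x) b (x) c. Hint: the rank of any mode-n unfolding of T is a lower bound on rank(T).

3

Lower bound: the mode-3 unfolding of T (rows indexed by k, columns by (i,j) = (0,0), (0,1), (0,2), (1,0), (1,1), (1,2), (2,0), (2,1), (2,2)) is [[10, -14, 5, 6, -2, -5, -4, 4, -2], [4, 0, -6, 12, -16, 6, 8, -8, 4], [4, -8, 6, -4, 8, -6, -8, 8, -4]].
There the 3×3 minor on rows k ∈ {0, 1, 2}, columns (i,j) ∈ {(0,0), (0,1), (0,2)} is det [[10, -14, 5], [4, 0, -6], [4, -8, 6]] = 32 ≠ 0, so this unfolding has rank ≥ 3; CP rank is at least every unfolding rank, so rank(T) ≥ 3. (Unfolding ranks only ever bound the CP rank from below — rank(T) can be strictly larger than all of them — so the matching upper bound has to come from an explicit 3-term decomposition.)
Upper bound: T is a sum of 3 rank-1 terms, T = [1, -1, -2] (x) [2, -2, 1] (x) [1, -2, 2] + [1, -1, 0] (x) [0, 1, -1] (x) [-4, 4, -4] + [1, 1, 0] (x) [1, -1, 0] (x) [8, 8, 0] (written with every a and b primitive with positive leading entry and the scale carried by c; CP decompositions are not unique, and this one is verified by expanding entrywise), so rank(T) ≤ 3.
These bounds meet, so rank(T) = 3.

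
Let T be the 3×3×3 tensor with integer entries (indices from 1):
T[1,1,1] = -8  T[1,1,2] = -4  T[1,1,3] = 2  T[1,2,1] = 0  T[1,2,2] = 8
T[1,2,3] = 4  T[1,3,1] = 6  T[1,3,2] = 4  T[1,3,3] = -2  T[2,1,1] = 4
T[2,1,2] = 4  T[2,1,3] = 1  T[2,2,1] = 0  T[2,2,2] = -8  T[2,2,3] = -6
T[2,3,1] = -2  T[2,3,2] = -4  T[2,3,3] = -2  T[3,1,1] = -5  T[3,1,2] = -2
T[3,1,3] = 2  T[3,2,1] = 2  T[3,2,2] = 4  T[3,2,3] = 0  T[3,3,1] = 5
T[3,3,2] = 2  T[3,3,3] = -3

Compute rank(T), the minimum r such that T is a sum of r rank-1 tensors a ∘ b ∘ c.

3

Lower bound: the mode-1 unfolding of T (rows indexed by i, columns by (j,k) = (1,1), (1,2), (1,3), (2,1), (2,2), (2,3), (3,1), (3,2), (3,3)) is [[-8, -4, 2, 0, 8, 4, 6, 4, -2], [4, 4, 1, 0, -8, -6, -2, -4, -2], [-5, -2, 2, 2, 4, 0, 5, 2, -3]].
There the 3×3 minor on rows i ∈ {1, 2, 3}, columns (j,k) ∈ {(1,1), (1,2), (1,3)} is det [[-8, -4, 2], [4, 4, 1], [-5, -2, 2]] = -4 ≠ 0, so this unfolding has rank ≥ 3; CP rank is at least every unfolding rank, so rank(T) ≥ 3. (Flattening ranks never certify an upper bound on CP rank; for that we must actually write T with 3 rank-1 terms.)
Upper bound: T is a sum of 3 rank-1 terms, T = [1, 0, 1] ∘ [1, -2, -2] ∘ [-2, 0, 2] + [2, -2, 1] ∘ [1, -2, -1] ∘ [-1, -2, -1] + [2, -1, 1] ∘ [1, 2, 0] ∘ [-2, 0, 1] (written with every a and b primitive with positive leading entry and the scale carried by c; CP decompositions are not unique, and this one is verified by expanding entrywise), so rank(T) ≤ 3.
These bounds meet, so rank(T) = 3.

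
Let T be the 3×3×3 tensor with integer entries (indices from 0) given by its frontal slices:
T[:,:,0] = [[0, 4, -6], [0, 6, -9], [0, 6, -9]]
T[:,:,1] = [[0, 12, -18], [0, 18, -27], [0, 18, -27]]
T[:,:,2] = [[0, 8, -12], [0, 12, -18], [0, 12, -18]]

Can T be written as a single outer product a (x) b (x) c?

The mode-1 fibre T[:,1,0] = [4, 6, 6] gives a = [2, 3, 3] (primitive direction); the mode-2 fibre T[0,:,0] = [0, 4, -6] gives b = [0, 2, -3]; then c[k] = T[0,1,k] / (a[0]·b[1]) = [4, 12, 8] / 4 = [1, 3, 2].
Expanding [2, 3, 3] (x) [0, 2, -3] (x) [1, 3, 2] reproduces all 27 entries of T, so T = [2, 3, 3] (x) [0, 2, -3] (x) [1, 3, 2] and rank(T) ≤ 1.
Equivalently every frontal slice T[:,:,k] is c[k] times the rank-1 matrix [2, 3, 3] (x) [0, 2, -3]. So T has rank 1 (it is nonzero).

Yes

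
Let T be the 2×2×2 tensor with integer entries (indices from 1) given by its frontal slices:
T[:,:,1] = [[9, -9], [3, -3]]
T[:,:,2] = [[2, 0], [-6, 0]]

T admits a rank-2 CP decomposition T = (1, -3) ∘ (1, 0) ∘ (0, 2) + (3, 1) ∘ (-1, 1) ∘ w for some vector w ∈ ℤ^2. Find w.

Subtract the known terms from T to get the rank-1 residual R = (3, 1) ∘ (-1, 1) ∘ w, so R[i,j,k] = a[i]·b[j]·w[k]. Pick indices with nonzero a[1]·b[1] = (3)·(-1) = -3. Only the fibre through (1,1,·) is needed: R[1,1,:] = T[1,1,:] − Σₗ aₗ[1]bₗ[1]cₗ = [9, 2] − (1)·(1)·(0, 2) = [9, 0]. Then w[k] = R[1,1,k] / -3 for each k, giving w = [9, 0] / -3 = (-3, 0).

w = (-3, 0)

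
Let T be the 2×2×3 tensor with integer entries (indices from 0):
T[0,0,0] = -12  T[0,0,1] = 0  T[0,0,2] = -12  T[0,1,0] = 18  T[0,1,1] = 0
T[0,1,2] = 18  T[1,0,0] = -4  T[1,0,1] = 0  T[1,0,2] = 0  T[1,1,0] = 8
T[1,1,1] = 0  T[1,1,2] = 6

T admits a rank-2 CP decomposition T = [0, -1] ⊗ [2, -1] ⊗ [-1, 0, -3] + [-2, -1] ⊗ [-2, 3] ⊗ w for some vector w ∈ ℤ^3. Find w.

w = [-3, 0, -3]

Subtract the known terms from T to get the rank-1 residual R = [-2, -1] ⊗ [-2, 3] ⊗ w, so R[i,j,k] = a[i]·b[j]·w[k]. Pick indices with nonzero a[0]·b[0] = (-2)·(-2) = 4. Only the fibre through (0,0,·) is needed: R[0,0,:] = T[0,0,:] − Σₗ aₗ[0]bₗ[0]cₗ = [-12, 0, -12] − (0)·(2)·[-1, 0, -3] = [-12, 0, -12]. Then w[k] = R[0,0,k] / 4 for each k, giving w = [-12, 0, -12] / 4 = [-3, 0, -3].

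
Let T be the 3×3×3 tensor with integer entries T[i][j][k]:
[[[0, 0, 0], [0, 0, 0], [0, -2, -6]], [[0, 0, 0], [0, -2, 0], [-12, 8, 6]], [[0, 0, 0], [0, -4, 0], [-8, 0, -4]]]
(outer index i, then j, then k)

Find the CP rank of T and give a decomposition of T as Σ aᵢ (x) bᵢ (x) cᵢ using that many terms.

rank(T) = 3

Lower bound: the mode-3 unfolding of T (rows indexed by k, columns by (i,j) = (0,0), (0,1), (0,2), (1,0), (1,1), (1,2), (2,0), (2,1), (2,2)) is [[0, 0, 0, 0, 0, -12, 0, 0, -8], [0, 0, -2, 0, -2, 8, 0, -4, 0], [0, 0, -6, 0, 0, 6, 0, 0, -4]].
There the 3×3 minor on rows k ∈ {0, 1, 2}, columns (i,j) ∈ {(0,2), (1,1), (1,2)} is det [[0, 0, -12], [-2, -2, 8], [-6, 0, 6]] = 144 ≠ 0, so this unfolding has rank ≥ 3; CP rank is at least every unfolding rank, so rank(T) ≥ 3. (This is only a lower bound: in general the CP rank may exceed every unfolding rank, so we still need to exhibit 3 rank-1 terms summing to T.)
Upper bound: T is a sum of 3 rank-1 terms, T = [0, 1, 2] (x) [0, 1, 1] (x) [0, -2, 0] + [1, -2, 0] (x) [0, 0, 1] (x) [4, -4, -4] + [1, 1, 2] (x) [0, 0, 1] (x) [-4, 2, -2] (one valid choice — decompositions are not unique — normalised so each a, b is primitive with positive first nonzero entry; check it by expanding all entries), so rank(T) ≤ 3.
These bounds meet, so rank(T) = 3.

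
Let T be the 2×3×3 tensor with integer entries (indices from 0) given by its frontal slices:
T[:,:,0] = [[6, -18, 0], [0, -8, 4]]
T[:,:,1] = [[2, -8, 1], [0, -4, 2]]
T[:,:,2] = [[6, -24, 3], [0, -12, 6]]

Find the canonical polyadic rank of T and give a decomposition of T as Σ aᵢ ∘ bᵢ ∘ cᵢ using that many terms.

rank(T) = 2

Lower bound: in the mode-3 unfolding of T (rows indexed by k, columns by (i,j)) the 2×2 minor on rows k ∈ {0, 1}, columns (i,j) ∈ {(0,0), (0,1)} is det [[6, -18], [2, -8]] = -12 ≠ 0, so that unfolding has rank ≥ 2 and hence rank(T) ≥ 2 (CP rank is at least every unfolding rank, though it can be larger).
Upper bound: with S_k = T[:,:,k], the two rank-1 terms a₁b₁ᵀ, a₂b₂ᵀ are the rank-1 members of the pencil x·S₀ + y·S₁.
The 2×2 minor of x·S₀ + y·S₁ on rows {0,1}, columns {0,1} is −48·x² − 40·xy − 8·y² = (-8)·(2·x + y)(3·x + y), vanishing at (x:y) = (1:-2) and (1:-3).
M₁ = S₀ − 2·S₁ = [[2, -2, -2], [0, 0, 0]] = 2·[1, 0][1, -1, -1]ᵀ and M₂ = S₀ − 3·S₁ = [[0, 6, -3], [0, 4, -2]] = [3, 2][0, 2, -1]ᵀ, so take a₁ = [1, 0], b₁ = [1, -1, -1], a₂ = [3, 2], b₂ = [0, 2, -1].
Each slice is an integer combination of E₁ = a₁b₁ᵀ and E₂ = a₂b₂ᵀ: S₀ = 6·E₁ − 2·E₂, S₁ = 2·E₁ − E₂, S₂ = 6·E₁ − 3·E₂; reading off coefficients, c₁ = [6, 2, 6] and c₂ = [-2, -1, -3].
Hence T = [1, 0] ∘ [1, -1, -1] ∘ [6, 2, 6] + [3, 2] ∘ [0, 2, -1] ∘ [-2, -1, -3], so rank(T) ≤ 2.
These bounds meet, so rank(T) = 2.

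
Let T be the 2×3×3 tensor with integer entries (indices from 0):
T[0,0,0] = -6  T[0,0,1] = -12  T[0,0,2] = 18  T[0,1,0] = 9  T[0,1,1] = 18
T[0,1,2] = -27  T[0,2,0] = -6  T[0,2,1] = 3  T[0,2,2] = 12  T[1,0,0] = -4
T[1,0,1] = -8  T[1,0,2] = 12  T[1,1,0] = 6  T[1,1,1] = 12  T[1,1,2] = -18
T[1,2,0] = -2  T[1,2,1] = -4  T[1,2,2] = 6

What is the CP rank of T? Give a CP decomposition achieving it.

rank(T) = 2

Lower bound: the mode-3 unfolding of T (rows indexed by k, columns by (i,j) = (0,0), (0,1), (0,2), (1,0), (1,1), (1,2)) is [[-6, 9, -6, -4, 6, -2], [-12, 18, 3, -8, 12, -4], [18, -27, 12, 12, -18, 6]].
There the 2×2 minor on rows k ∈ {0, 1}, columns (i,j) ∈ {(0,0), (0,2)} is det [[-6, -6], [-12, 3]] = -90 ≠ 0, so this unfolding has rank ≥ 2; CP rank is at least every unfolding rank, so rank(T) ≥ 2. (This is only a lower bound: in general the CP rank may exceed every unfolding rank, so we still need to exhibit 2 rank-1 terms summing to T.)
Upper bound — finding two terms. Write S_k = T[:,:,k] for the frontal slices: S₀ = [[-6, 9, -6], [-4, 6, -2]], S₁ = [[-12, 18, 3], [-8, 12, -4]], S₂ = [[18, -27, 12], [12, -18, 6]].
If T = a₁ ⊗ b₁ ⊗ c₁ + a₂ ⊗ b₂ ⊗ c₂ then each S_k = c₁[k]·a₁b₁ᵀ + c₂[k]·a₂b₂ᵀ. S₀ and S₁ are linearly independent, so a₁b₁ᵀ and a₂b₂ᵀ must span the same plane of matrices: they are the rank-1 matrices of the form x·S₀ + y·S₁.
The 2×2 minor of x·S₀ + y·S₁ on rows {0,1}, columns {0,2} is −12·x² + 12·xy + 72·y² = (-12)·(x − 3·y)(x + 2·y), vanishing at (x:y) = (3:1) and (2:-1).
M₁ = 3·S₀ + S₁ = [[-30, 45, -15], [-20, 30, -10]] = (-5)·[3, 2][2, -3, 1]ᵀ and M₂ = 2·S₀ − S₁ = [[0, 0, -15], [0, 0, 0]] = (-15)·[1, 0][0, 0, 1]ᵀ, so take a₁ = [3, 2], b₁ = [2, -3, 1], a₂ = [1, 0], b₂ = [0, 0, 1].
Each slice is an integer combination of E₁ = a₁b₁ᵀ and E₂ = a₂b₂ᵀ: S₀ = −E₁ − 3·E₂, S₁ = −2·E₁ + 9·E₂, S₂ = 3·E₁ + 3·E₂; reading off coefficients, c₁ = [-1, -2, 3] and c₂ = [-3, 9, 3].
Hence T = [3, 2] ⊗ [2, -3, 1] ⊗ [-1, -2, 3] + [1, 0] ⊗ [0, 0, 1] ⊗ [-3, 9, 3], so rank(T) ≤ 2.
These bounds meet, so rank(T) = 2.
Check entry T[1,0,0] = -4: (2)·(2)·(-1) + (0)·(0)·(-3) = -4.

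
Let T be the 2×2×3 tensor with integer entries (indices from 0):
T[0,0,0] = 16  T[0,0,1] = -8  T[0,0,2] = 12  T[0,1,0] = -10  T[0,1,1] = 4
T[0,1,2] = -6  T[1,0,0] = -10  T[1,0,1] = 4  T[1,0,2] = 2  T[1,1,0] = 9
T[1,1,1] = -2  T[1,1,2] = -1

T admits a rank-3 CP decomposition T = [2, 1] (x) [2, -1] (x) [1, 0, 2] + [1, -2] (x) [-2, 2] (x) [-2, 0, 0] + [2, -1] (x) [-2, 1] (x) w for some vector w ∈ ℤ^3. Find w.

w = [-2, 2, -1]

Subtract the known terms from T to get the rank-1 residual R = [2, -1] (x) [-2, 1] (x) w, so R[i,j,k] = a[i]·b[j]·w[k]. Pick indices with nonzero a[0]·b[0] = (2)·(-2) = -4. Only the fibre through (0,0,·) is needed: R[0,0,:] = T[0,0,:] − Σₗ aₗ[0]bₗ[0]cₗ = [16, -8, 12] − (2)·(2)·[1, 0, 2] − (1)·(-2)·[-2, 0, 0] = [8, -8, 4]. Then w[k] = R[0,0,k] / -4 for each k, giving w = [8, -8, 4] / -4 = [-2, 2, -1].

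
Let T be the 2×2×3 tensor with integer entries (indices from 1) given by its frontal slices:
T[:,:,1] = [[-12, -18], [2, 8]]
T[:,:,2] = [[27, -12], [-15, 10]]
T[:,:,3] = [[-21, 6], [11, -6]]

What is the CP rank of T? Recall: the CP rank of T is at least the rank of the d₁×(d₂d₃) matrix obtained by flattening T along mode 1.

Lower bound: the mode-1 unfolding of T (rows indexed by i, columns by (j,k) = (1,1), (1,2), (1,3), (2,1), (2,2), (2,3)) is [[-12, 27, -21, -18, -12, 6], [2, -15, 11, 8, 10, -6]].
There the 2×2 minor on rows i ∈ {1, 2}, columns (j,k) ∈ {(1,1), (1,2)} is det [[-12, 27], [2, -15]] = 126 ≠ 0, so this unfolding has rank ≥ 2; CP rank is at least every unfolding rank, so rank(T) ≥ 2. (This is only a lower bound: in general the CP rank may exceed every unfolding rank, so we still need to exhibit 2 rank-1 terms summing to T.)
Upper bound — finding two terms. Write S_k = T[:,:,k] for the frontal slices: S₁ = [[-12, -18], [2, 8]], S₂ = [[27, -12], [-15, 10]], S₃ = [[-21, 6], [11, -6]].
If T = a₁ ⊗ b₁ ⊗ c₁ + a₂ ⊗ b₂ ⊗ c₂ then each S_k = c₁[k]·a₁b₁ᵀ + c₂[k]·a₂b₂ᵀ. S₁ and S₂ are linearly independent, so a₁b₁ᵀ and a₂b₂ᵀ must span the same plane of matrices: they are the rank-1 matrices of the form x·S₁ + y·S₂.
det(x·S₁ + y·S₂) is −60·x² − 150·xy + 90·y² = (-30)·(x + 3·y)(2·x − y), vanishing at (x:y) = (3:-1) and (1:2).
M₁ = 3·S₁ − S₂ = [[-63, -42], [21, 14]] = (-7)·[3, -1][3, 2]ᵀ and M₂ = S₁ + 2·S₂ = [[42, -42], [-28, 28]] = 14·[3, -2][1, -1]ᵀ, so take a₁ = [3, -1], b₁ = [3, 2], a₂ = [3, -2], b₂ = [1, -1].
Each slice is an integer combination of E₁ = a₁b₁ᵀ and E₂ = a₂b₂ᵀ: S₁ = −2·E₁ + 2·E₂, S₂ = E₁ + 6·E₂, S₃ = −E₁ − 4·E₂; reading off coefficients, c₁ = [-2, 1, -1] and c₂ = [2, 6, -4].
Hence T = [3, -1] ⊗ [3, 2] ⊗ [-2, 1, -1] + [3, -2] ⊗ [1, -1] ⊗ [2, 6, -4], so rank(T) ≤ 2.
These bounds meet, so rank(T) = 2.

2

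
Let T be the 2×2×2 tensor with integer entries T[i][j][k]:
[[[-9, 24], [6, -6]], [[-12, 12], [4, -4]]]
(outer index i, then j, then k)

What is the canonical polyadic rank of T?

2

Lower bound: the mode-2 unfolding of T (rows indexed by j, columns by (i,k) = (0,0), (0,1), (1,0), (1,1)) is [[-9, 24, -12, 12], [6, -6, 4, -4]].
There the 2×2 minor on rows j ∈ {0, 1}, columns (i,k) ∈ {(0,0), (0,1)} is det [[-9, 24], [6, -6]] = -90 ≠ 0, so this unfolding has rank ≥ 2; CP rank is at least every unfolding rank, so rank(T) ≥ 2. (Flattening ranks never certify an upper bound on CP rank; for that we must actually write T with 2 rank-1 terms.)
Upper bound — finding two terms. Write S_k = T[:,:,k] for the frontal slices: S₀ = [[-9, 6], [-12, 4]], S₁ = [[24, -6], [12, -4]].
If T = a₁ (x) b₁ (x) c₁ + a₂ (x) b₂ (x) c₂ then each S_k = c₁[k]·a₁b₁ᵀ + c₂[k]·a₂b₂ᵀ. S₀ and S₁ are linearly independent, so a₁b₁ᵀ and a₂b₂ᵀ must span the same plane of matrices: they are the rank-1 matrices of the form x·S₀ + y·S₁.
det(x·S₀ + y·S₁) is 36·x² − 12·xy − 24·y² = 12·(3·x + 2·y)(x − y), vanishing at (x:y) = (2:-3) and (1:1).
M₁ = 2·S₀ − 3·S₁ = [[-90, 30], [-60, 20]] = (-10)·[3, 2][3, -1]ᵀ and M₂ = S₀ + S₁ = [[15, 0], [0, 0]] = 15·[1, 0][1, 0]ᵀ, so take a₁ = [3, 2], b₁ = [3, -1], a₂ = [1, 0], b₂ = [1, 0].
Each slice is an integer combination of E₁ = a₁b₁ᵀ and E₂ = a₂b₂ᵀ: S₀ = −2·E₁ + 9·E₂, S₁ = 2·E₁ + 6·E₂; reading off coefficients, c₁ = [-2, 2] and c₂ = [9, 6].
Hence T = [3, 2] (x) [3, -1] (x) [-2, 2] + [1, 0] (x) [1, 0] (x) [9, 6], so rank(T) ≤ 2.
These bounds meet, so rank(T) = 2.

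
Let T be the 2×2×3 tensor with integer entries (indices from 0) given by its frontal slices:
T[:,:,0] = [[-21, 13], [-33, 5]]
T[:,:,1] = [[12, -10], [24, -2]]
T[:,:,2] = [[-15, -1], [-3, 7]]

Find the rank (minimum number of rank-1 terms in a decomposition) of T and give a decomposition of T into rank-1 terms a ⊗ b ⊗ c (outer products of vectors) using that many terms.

Lower bound: the mode-2 unfolding of T (rows indexed by j, columns by (i,k) = (0,0), (0,1), (0,2), (1,0), (1,1), (1,2)) is [[-21, 12, -15, -33, 24, -3], [13, -10, -1, 5, -2, 7]].
There the 2×2 minor on rows j ∈ {0, 1}, columns (i,k) ∈ {(0,0), (0,1)} is det [[-21, 12], [13, -10]] = 54 ≠ 0, so this unfolding has rank ≥ 2; CP rank is at least every unfolding rank, so rank(T) ≥ 2. (Flattening ranks never certify an upper bound on CP rank; for that we must actually write T with 2 rank-1 terms.)
Upper bound — finding two terms. Write S_k = T[:,:,k] for the frontal slices: S₀ = [[-21, 13], [-33, 5]], S₁ = [[12, -10], [24, -2]], S₂ = [[-15, -1], [-3, 7]].
If T = a₁ ⊗ b₁ ⊗ c₁ + a₂ ⊗ b₂ ⊗ c₂ then each S_k = c₁[k]·a₁b₁ᵀ + c₂[k]·a₂b₂ᵀ. S₀ and S₁ are linearly independent, so a₁b₁ᵀ and a₂b₂ᵀ must span the same plane of matrices: they are the rank-1 matrices of the form x·S₀ + y·S₁.
det(x·S₀ + y·S₁) is 324·x² − 540·xy + 216·y² = 108·(3·x − 2·y)(x − y), vanishing at (x:y) = (2:3) and (1:1).
M₁ = 2·S₀ + 3·S₁ = [[-6, -4], [6, 4]] = (-2)·[1, -1][3, 2]ᵀ and M₂ = S₀ + S₁ = [[-9, 3], [-9, 3]] = (-3)·[1, 1][3, -1]ᵀ, so take a₁ = [1, -1], b₁ = [3, 2], a₂ = [1, 1], b₂ = [3, -1].
Each slice is an integer combination of E₁ = a₁b₁ᵀ and E₂ = a₂b₂ᵀ: S₀ = 2·E₁ − 9·E₂, S₁ = −2·E₁ + 6·E₂, S₂ = −2·E₁ − 3·E₂; reading off coefficients, c₁ = [2, -2, -2] and c₂ = [-9, 6, -3].
Hence T = [1, -1] ⊗ [3, 2] ⊗ [2, -2, -2] + [1, 1] ⊗ [3, -1] ⊗ [-9, 6, -3], so rank(T) ≤ 2.
These bounds meet, so rank(T) = 2.

rank(T) = 2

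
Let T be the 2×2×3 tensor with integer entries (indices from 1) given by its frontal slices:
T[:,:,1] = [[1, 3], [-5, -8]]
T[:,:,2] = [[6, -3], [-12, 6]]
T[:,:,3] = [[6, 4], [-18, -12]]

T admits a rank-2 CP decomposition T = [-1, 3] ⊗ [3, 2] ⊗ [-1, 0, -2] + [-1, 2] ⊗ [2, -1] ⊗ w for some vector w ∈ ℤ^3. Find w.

w = [1, -3, 0]

Subtract the known terms from T to get the rank-1 residual R = [-1, 2] ⊗ [2, -1] ⊗ w, so R[i,j,k] = a[i]·b[j]·w[k]. Pick indices with nonzero a[1]·b[1] = (-1)·(2) = -2. Only the fibre through (1,1,·) is needed: R[1,1,:] = T[1,1,:] − Σₗ aₗ[1]bₗ[1]cₗ = [1, 6, 6] − (-1)·(3)·[-1, 0, -2] = [-2, 6, 0]. Then w[k] = R[1,1,k] / -2 for each k, giving w = [-2, 6, 0] / -2 = [1, -3, 0].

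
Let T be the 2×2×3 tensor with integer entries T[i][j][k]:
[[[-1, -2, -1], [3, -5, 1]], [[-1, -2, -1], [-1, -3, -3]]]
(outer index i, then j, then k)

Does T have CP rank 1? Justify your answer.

No

The mode-3 unfolding of T (rows indexed by k, columns by (i,j) = (0,0), (0,1), (1,0), (1,1)) is [[-1, 3, -1, -1], [-2, -5, -2, -3], [-1, 1, -1, -3]].
There the 3×3 minor on rows k ∈ {0, 1, 2}, columns (i,j) ∈ {(0,0), (0,1), (1,1)} is det [[-1, 3, -1], [-2, -5, -3], [-1, 1, -3]] = -20 ≠ 0, so this unfolding has rank ≥ 3; CP rank is at least every unfolding rank, so rank(T) ≥ 3.
In particular rank(T) ≥ 3 > 1, so T is not rank-1.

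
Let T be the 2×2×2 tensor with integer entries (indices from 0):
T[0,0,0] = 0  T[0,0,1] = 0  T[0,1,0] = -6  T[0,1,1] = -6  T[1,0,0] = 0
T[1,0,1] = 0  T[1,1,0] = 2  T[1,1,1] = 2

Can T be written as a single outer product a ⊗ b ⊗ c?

Yes

If T = a ⊗ b ⊗ c then every fibre of T is a multiple of the corresponding factor, so read the factors off the fibres through the nonzero entry T[0,1,0] = -6.
The mode-1 fibre T[:,1,0] = [-6, 2] gives a = [3, -1] (primitive direction); the mode-2 fibre T[0,:,0] = [0, -6] gives b = [0, 1]; then c[k] = T[0,1,k] / (a[0]·b[1]) = [-6, -6] / 3 = [-2, -2].
Expanding [3, -1] ⊗ [0, 1] ⊗ [-2, -2] reproduces all 8 entries of T, so T = [3, -1] ⊗ [0, 1] ⊗ [-2, -2] and rank(T) ≤ 1.
Equivalently every frontal slice T[:,:,k] is c[k] times the rank-1 matrix [3, -1] ⊗ [0, 1]. So T has rank 1 (it is nonzero).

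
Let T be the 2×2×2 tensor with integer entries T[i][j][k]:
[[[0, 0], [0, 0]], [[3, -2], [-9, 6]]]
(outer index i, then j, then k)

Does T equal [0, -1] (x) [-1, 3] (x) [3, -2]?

Yes

Reconstruct entrywise from the claimed factors. For example, T[1,1,1] = 6 and Σₗ aₗ[1]bₗ[1]cₗ[1] = (-1)·(3)·(-2) = 6; checking all 8 entries, every one matches. The claim holds.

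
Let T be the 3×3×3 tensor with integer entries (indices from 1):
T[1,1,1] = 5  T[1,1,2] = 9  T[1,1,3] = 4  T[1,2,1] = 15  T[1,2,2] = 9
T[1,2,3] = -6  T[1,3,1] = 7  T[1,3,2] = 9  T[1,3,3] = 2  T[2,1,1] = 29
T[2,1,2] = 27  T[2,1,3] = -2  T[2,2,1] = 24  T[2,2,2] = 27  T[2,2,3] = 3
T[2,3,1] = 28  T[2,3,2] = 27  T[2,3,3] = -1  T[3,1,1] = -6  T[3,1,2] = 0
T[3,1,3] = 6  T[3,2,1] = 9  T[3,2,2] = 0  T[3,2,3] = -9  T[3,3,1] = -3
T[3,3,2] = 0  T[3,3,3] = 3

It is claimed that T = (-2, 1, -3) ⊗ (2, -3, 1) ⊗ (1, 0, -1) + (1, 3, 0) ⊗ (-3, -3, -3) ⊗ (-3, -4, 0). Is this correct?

No

Reconstruct entry (1,1,2) from the claimed factors: Σₗ aₗ[1]bₗ[1]cₗ[2] = (-2)·(2)·(0) + (1)·(-3)·(-4) = 12, but T[1,1,2] = 9. The claim is false.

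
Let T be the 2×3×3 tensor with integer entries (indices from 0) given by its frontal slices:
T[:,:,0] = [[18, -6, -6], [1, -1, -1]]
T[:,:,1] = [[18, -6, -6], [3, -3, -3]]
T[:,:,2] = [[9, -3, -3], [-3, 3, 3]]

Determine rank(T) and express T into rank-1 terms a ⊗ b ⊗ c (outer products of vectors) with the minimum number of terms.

rank(T) = 2

Lower bound: the mode-3 unfolding of T (rows indexed by k, columns by (i,j) = (0,0), (0,1), (0,2), (1,0), (1,1), (1,2)) is [[18, -6, -6, 1, -1, -1], [18, -6, -6, 3, -3, -3], [9, -3, -3, -3, 3, 3]].
There the 2×2 minor on rows k ∈ {0, 1}, columns (i,j) ∈ {(0,0), (1,0)} is det [[18, 1], [18, 3]] = 36 ≠ 0, so this unfolding has rank ≥ 2; CP rank is at least every unfolding rank, so rank(T) ≥ 2. (This is only a lower bound: in general the CP rank may exceed every unfolding rank, so we still need to exhibit 2 rank-1 terms summing to T.)
Upper bound — finding two terms. Write S_k = T[:,:,k] for the frontal slices: S₀ = [[18, -6, -6], [1, -1, -1]], S₁ = [[18, -6, -6], [3, -3, -3]], S₂ = [[9, -3, -3], [-3, 3, 3]].
If T = a₁ ⊗ b₁ ⊗ c₁ + a₂ ⊗ b₂ ⊗ c₂ then each S_k = c₁[k]·a₁b₁ᵀ + c₂[k]·a₂b₂ᵀ. S₀ and S₁ are linearly independent, so a₁b₁ᵀ and a₂b₂ᵀ must span the same plane of matrices: they are the rank-1 matrices of the form x·S₀ + y·S₁.
The 2×2 minor of x·S₀ + y·S₁ on rows {0,1}, columns {0,1} is −12·x² − 48·xy − 36·y² = (-12)·(x + 3·y)(x + y), vanishing at (x:y) = (3:-1) and (1:-1).
M₁ = 3·S₀ − S₁ = [[36, -12, -12], [0, 0, 0]] = 12·[1, 0][3, -1, -1]ᵀ and M₂ = S₀ − S₁ = [[0, 0, 0], [-2, 2, 2]] = (-2)·[0, 1][1, -1, -1]ᵀ, so take a₁ = [1, 0], b₁ = [3, -1, -1], a₂ = [0, 1], b₂ = [1, -1, -1].
Each slice is an integer combination of E₁ = a₁b₁ᵀ and E₂ = a₂b₂ᵀ: S₀ = 6·E₁ + E₂, S₁ = 6·E₁ + 3·E₂, S₂ = 3·E₁ − 3·E₂; reading off coefficients, c₁ = [6, 6, 3] and c₂ = [1, 3, -3].
Hence T = [1, 0] ⊗ [3, -1, -1] ⊗ [6, 6, 3] + [0, 1] ⊗ [1, -1, -1] ⊗ [1, 3, -3], so rank(T) ≤ 2.
These bounds meet, so rank(T) = 2.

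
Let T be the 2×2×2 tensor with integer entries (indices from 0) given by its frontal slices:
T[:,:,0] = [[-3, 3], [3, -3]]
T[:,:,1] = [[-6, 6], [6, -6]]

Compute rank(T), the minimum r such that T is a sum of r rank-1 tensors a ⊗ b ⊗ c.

Lower bound: T ≠ 0 (e.g. T[0,0,0] = -3), so rank(T) ≥ 1.
Upper bound: if T = a ⊗ b ⊗ c then every fibre of T is a multiple of the corresponding factor, so read the factors off the fibres through the nonzero entry T[0,0,0] = -3.
The mode-1 fibre T[:,0,0] = [-3, 3] gives a = (1, -1) (primitive direction); the mode-2 fibre T[0,:,0] = [-3, 3] gives b = (1, -1); then c[k] = T[0,0,k] / (a[0]·b[0]) = [-3, -6] / 1 = (-3, -6).
Expanding (1, -1) ⊗ (1, -1) ⊗ (-3, -6) reproduces all 8 entries of T, so T = (1, -1) ⊗ (1, -1) ⊗ (-3, -6) and rank(T) ≤ 1.
These bounds meet, so rank(T) = 1.

1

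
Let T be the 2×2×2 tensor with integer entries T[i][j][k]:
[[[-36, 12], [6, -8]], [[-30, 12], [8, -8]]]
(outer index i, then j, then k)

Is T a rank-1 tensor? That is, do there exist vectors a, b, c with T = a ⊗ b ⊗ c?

No

The mode-1 unfolding of T (rows indexed by i, columns by (j,k) = (0,0), (0,1), (1,0), (1,1)) is [[-36, 12, 6, -8], [-30, 12, 8, -8]].
There the 2×2 minor on rows i ∈ {0, 1}, columns (j,k) ∈ {(0,0), (0,1)} is det [[-36, 12], [-30, 12]] = -72 ≠ 0, so this unfolding has rank ≥ 2; CP rank is at least every unfolding rank, so rank(T) ≥ 2.
In particular rank(T) ≥ 2 > 1, so T is not rank-1.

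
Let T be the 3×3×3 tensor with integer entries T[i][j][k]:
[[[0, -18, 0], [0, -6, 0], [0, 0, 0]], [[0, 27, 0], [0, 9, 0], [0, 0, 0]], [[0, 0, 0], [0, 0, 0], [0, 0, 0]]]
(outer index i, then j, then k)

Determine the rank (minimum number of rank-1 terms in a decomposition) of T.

Lower bound: T ≠ 0 (e.g. T[0,0,1] = -18), so rank(T) ≥ 1.
Upper bound: if T = a (x) b (x) c then every fibre of T is a multiple of the corresponding factor, so read the factors off the fibres through the nonzero entry T[0,0,1] = -18.
The mode-1 fibre T[:,0,1] = [-18, 27, 0] gives a = [2, -3, 0] (primitive direction); the mode-2 fibre T[0,:,1] = [-18, -6, 0] gives b = [3, 1, 0]; then c[k] = T[0,0,k] / (a[0]·b[0]) = [0, -18, 0] / 6 = [0, -3, 0].
Expanding [2, -3, 0] (x) [3, 1, 0] (x) [0, -3, 0] reproduces all 27 entries of T, so T = [2, -3, 0] (x) [3, 1, 0] (x) [0, -3, 0] and rank(T) ≤ 1.
These bounds meet, so rank(T) = 1.

1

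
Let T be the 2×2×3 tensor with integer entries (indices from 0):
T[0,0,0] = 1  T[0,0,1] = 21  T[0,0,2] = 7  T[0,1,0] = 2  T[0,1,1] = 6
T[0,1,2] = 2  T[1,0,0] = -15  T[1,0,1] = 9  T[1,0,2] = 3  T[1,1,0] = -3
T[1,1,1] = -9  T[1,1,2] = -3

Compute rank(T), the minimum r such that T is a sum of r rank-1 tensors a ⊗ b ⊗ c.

Lower bound: in the mode-2 unfolding of T (rows indexed by j, columns by (i,k)) the 2×2 minor on rows j ∈ {0, 1}, columns (i,k) ∈ {(0,0), (0,1)} is det [[1, 21], [2, 6]] = -36 ≠ 0, so that unfolding has rank ≥ 2 and hence rank(T) ≥ 2 (CP rank is at least every unfolding rank, though it can be larger).
Upper bound: with S_k = T[:,:,k], the two rank-1 terms a₁b₁ᵀ, a₂b₂ᵀ are the rank-1 members of the pencil x·S₀ + y·S₁.
det(x·S₀ + y·S₁) is 27·x² − 243·y² = 27·(x − 3·y)(x + 3·y), vanishing at (x:y) = (3:1) and (3:-1).
M₁ = 3·S₀ + S₁ = [[24, 12], [-36, -18]] = 6·[2, -3][2, 1]ᵀ and M₂ = 3·S₀ − S₁ = [[-18, 0], [-54, 0]] = (-18)·[1, 3][1, 0]ᵀ, so take a₁ = [2, -3], b₁ = [2, 1], a₂ = [1, 3], b₂ = [1, 0].
Each slice is an integer combination of E₁ = a₁b₁ᵀ and E₂ = a₂b₂ᵀ: S₀ = E₁ − 3·E₂, S₁ = 3·E₁ + 9·E₂, S₂ = E₁ + 3·E₂; reading off coefficients, c₁ = [1, 3, 1] and c₂ = [-3, 9, 3].
Hence T = [2, -3] ⊗ [2, 1] ⊗ [1, 3, 1] + [1, 3] ⊗ [1, 0] ⊗ [-3, 9, 3], so rank(T) ≤ 2.
These bounds meet, so rank(T) = 2.

2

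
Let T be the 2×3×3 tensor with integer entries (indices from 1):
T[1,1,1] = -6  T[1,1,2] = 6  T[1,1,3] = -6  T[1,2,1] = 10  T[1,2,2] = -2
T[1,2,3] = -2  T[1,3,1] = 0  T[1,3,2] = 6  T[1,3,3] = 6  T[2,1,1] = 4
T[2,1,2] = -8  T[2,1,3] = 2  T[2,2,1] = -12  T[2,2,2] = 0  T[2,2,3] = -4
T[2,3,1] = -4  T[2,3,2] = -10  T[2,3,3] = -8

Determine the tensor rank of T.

3

Lower bound: in the mode-3 unfolding of T (rows indexed by k, columns by (i,j)) the 3×3 minor on rows k ∈ {1, 2, 3}, columns (i,j) ∈ {(1,1), (1,2), (1,3)} is det [[-6, 10, 0], [6, -2, 6], [-6, -2, 6]] = -720 ≠ 0, so that unfolding has rank ≥ 3 and hence rank(T) ≥ 3 (CP rank is at least every unfolding rank, though it can be larger).
Upper bound: T is a sum of 3 rank-1 terms, T = [1, -2] ⊗ [1, 1, 2] ⊗ [2, 2, 2] + [1, -1] ⊗ [2, -2, 1] ⊗ [-4, 2, -2] + [2, -1] ⊗ [1, 2, -1] ⊗ [0, 0, -2] (one valid choice — decompositions are not unique — normalised so each a, b is primitive with positive first nonzero entry; check it by expanding all entries), so rank(T) ≤ 3.
These bounds meet, so rank(T) = 3.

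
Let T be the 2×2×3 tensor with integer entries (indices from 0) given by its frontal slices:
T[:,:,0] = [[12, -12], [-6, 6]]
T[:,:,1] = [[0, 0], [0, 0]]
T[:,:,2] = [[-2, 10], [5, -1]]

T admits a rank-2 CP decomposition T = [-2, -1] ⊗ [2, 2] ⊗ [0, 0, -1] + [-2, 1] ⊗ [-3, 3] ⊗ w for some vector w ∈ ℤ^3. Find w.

Subtract the known terms from T to get the rank-1 residual R = [-2, 1] ⊗ [-3, 3] ⊗ w, so R[i,j,k] = a[i]·b[j]·w[k]. Pick indices with nonzero a[0]·b[0] = (-2)·(-3) = 6. Only the fibre through (0,0,·) is needed: R[0,0,:] = T[0,0,:] − Σₗ aₗ[0]bₗ[0]cₗ = [12, 0, -2] − (-2)·(2)·[0, 0, -1] = [12, 0, -6]. Then w[k] = R[0,0,k] / 6 for each k, giving w = [12, 0, -6] / 6 = [2, 0, -1].

w = [2, 0, -1]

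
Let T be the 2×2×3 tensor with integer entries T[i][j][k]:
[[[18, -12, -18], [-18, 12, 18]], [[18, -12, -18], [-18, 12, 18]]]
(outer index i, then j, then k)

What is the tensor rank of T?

1

Lower bound: T ≠ 0 (e.g. T[0,0,0] = 18), so rank(T) ≥ 1.
Upper bound: if T = a ⊗ b ⊗ c then every fibre of T is a multiple of the corresponding factor, so read the factors off the fibres through the nonzero entry T[0,0,0] = 18.
The mode-1 fibre T[:,0,0] = [18, 18] gives a = [1, 1] (primitive direction); the mode-2 fibre T[0,:,0] = [18, -18] gives b = [1, -1]; then c[k] = T[0,0,k] / (a[0]·b[0]) = [18, -12, -18] / 1 = [18, -12, -18].
Expanding [1, 1] ⊗ [1, -1] ⊗ [18, -12, -18] reproduces all 12 entries of T, so T = [1, 1] ⊗ [1, -1] ⊗ [18, -12, -18] and rank(T) ≤ 1.
These bounds meet, so rank(T) = 1.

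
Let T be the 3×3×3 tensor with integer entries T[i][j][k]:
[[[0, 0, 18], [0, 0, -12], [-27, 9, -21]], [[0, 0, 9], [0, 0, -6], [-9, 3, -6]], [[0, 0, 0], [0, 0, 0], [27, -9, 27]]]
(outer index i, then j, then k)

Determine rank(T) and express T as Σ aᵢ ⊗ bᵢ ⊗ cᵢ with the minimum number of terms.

rank(T) = 2

Lower bound: the mode-2 unfolding of T (rows indexed by j, columns by (i,k) = (0,0), (0,1), (0,2), (1,0), (1,1), (1,2), (2,0), (2,1), (2,2)) is [[0, 0, 18, 0, 0, 9, 0, 0, 0], [0, 0, -12, 0, 0, -6, 0, 0, 0], [-27, 9, -21, -9, 3, -6, 27, -9, 27]].
There the 2×2 minor on rows j ∈ {0, 2}, columns (i,k) ∈ {(0,0), (0,2)} is det [[0, 18], [-27, -21]] = 486 ≠ 0, so this unfolding has rank ≥ 2; CP rank is at least every unfolding rank, so rank(T) ≥ 2. (This is only a lower bound: in general the CP rank may exceed every unfolding rank, so we still need to exhibit 2 rank-1 terms summing to T.)
Upper bound — finding two terms. Write S_k = T[:,:,k] for the frontal slices: S₀ = [[0, 0, -27], [0, 0, -9], [0, 0, 27]], S₁ = [[0, 0, 9], [0, 0, 3], [0, 0, -9]], S₂ = [[18, -12, -21], [9, -6, -6], [0, 0, 27]].
If T = a₁ ⊗ b₁ ⊗ c₁ + a₂ ⊗ b₂ ⊗ c₂ then each S_k = c₁[k]·a₁b₁ᵀ + c₂[k]·a₂b₂ᵀ. S₀ and S₂ are linearly independent, so a₁b₁ᵀ and a₂b₂ᵀ must span the same plane of matrices: they are the rank-1 matrices of the form x·S₀ + y·S₂.
The 2×2 minor of x·S₀ + y·S₂ on rows {0,1}, columns {0,2} is 81·xy + 81·y² = 81·(y)(x + y), vanishing at (x:y) = (1:0) and (1:-1).
M₁ = S₀ = [[0, 0, -27], [0, 0, -9], [0, 0, 27]] = (-9)·[3, 1, -3][0, 0, 1]ᵀ and M₂ = S₀ − S₂ = [[-18, 12, -6], [-9, 6, -3], [0, 0, 0]] = (-3)·[2, 1, 0][3, -2, 1]ᵀ, so take a₁ = [3, 1, -3], b₁ = [0, 0, 1], a₂ = [2, 1, 0], b₂ = [3, -2, 1].
Each slice is an integer combination of E₁ = a₁b₁ᵀ and E₂ = a₂b₂ᵀ: S₀ = −9·E₁, S₁ = 3·E₁, S₂ = −9·E₁ + 3·E₂; reading off coefficients, c₁ = [-9, 3, -9] and c₂ = [0, 0, 3].
Hence T = [3, 1, -3] ⊗ [0, 0, 1] ⊗ [-9, 3, -9] + [2, 1, 0] ⊗ [3, -2, 1] ⊗ [0, 0, 3], so rank(T) ≤ 2.
These bounds meet, so rank(T) = 2.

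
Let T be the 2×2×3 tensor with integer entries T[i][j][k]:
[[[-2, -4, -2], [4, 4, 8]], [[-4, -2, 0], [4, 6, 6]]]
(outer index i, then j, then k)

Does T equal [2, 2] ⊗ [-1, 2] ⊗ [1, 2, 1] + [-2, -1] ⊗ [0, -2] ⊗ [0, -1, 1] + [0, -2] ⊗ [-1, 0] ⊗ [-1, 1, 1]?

Reconstruct entrywise from the claimed factors. For example, T[1,1,1] = 6 and Σₗ aₗ[1]bₗ[1]cₗ[1] = (2)·(2)·(2) + (-1)·(-2)·(-1) + (-2)·(0)·(1) = 6; checking all 12 entries, every one matches. The claim holds.

Yes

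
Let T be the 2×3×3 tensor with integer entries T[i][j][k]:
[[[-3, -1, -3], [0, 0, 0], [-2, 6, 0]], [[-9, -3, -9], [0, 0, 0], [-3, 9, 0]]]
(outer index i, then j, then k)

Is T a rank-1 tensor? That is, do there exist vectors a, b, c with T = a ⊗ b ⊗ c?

The mode-1 unfolding of T (rows indexed by i, columns by (j,k) = (0,0), (0,1), (0,2), (1,0), (1,1), (1,2), (2,0), (2,1), (2,2)) is [[-3, -1, -3, 0, 0, 0, -2, 6, 0], [-9, -3, -9, 0, 0, 0, -3, 9, 0]].
There the 2×2 minor on rows i ∈ {0, 1}, columns (j,k) ∈ {(0,0), (2,0)} is det [[-3, -2], [-9, -3]] = -9 ≠ 0, so this unfolding has rank ≥ 2; CP rank is at least every unfolding rank, so rank(T) ≥ 2.
In particular rank(T) ≥ 2 > 1, so T is not rank-1.

No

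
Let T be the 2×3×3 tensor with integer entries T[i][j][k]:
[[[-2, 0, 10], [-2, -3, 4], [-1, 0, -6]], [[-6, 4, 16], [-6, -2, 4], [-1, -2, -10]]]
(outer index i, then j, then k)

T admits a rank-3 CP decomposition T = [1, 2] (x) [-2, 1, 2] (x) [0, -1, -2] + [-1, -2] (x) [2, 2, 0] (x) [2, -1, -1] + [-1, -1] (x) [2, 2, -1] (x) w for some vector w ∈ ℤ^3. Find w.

w = [-1, 2, -2]

Subtract the known terms from T to get the rank-1 residual R = [-1, -1] (x) [2, 2, -1] (x) w, so R[i,j,k] = a[i]·b[j]·w[k]. Pick indices with nonzero a[0]·b[0] = (-1)·(2) = -2. Only the fibre through (0,0,·) is needed: R[0,0,:] = T[0,0,:] − Σₗ aₗ[0]bₗ[0]cₗ = [-2, 0, 10] − (1)·(-2)·[0, -1, -2] − (-1)·(2)·[2, -1, -1] = [2, -4, 4]. Then w[k] = R[0,0,k] / -2 for each k, giving w = [2, -4, 4] / -2 = [-1, 2, -2].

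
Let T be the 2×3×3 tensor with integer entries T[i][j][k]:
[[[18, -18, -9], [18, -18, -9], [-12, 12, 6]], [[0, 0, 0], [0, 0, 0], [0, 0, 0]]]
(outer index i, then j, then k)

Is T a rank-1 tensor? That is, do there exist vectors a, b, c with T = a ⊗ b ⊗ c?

Yes

If T = a ⊗ b ⊗ c then every fibre of T is a multiple of the corresponding factor, so read the factors off the fibres through the nonzero entry T[0,0,0] = 18.
The mode-1 fibre T[:,0,0] = [18, 0] gives a = (1, 0) (primitive direction); the mode-2 fibre T[0,:,0] = [18, 18, -12] gives b = (3, 3, -2); then c[k] = T[0,0,k] / (a[0]·b[0]) = [18, -18, -9] / 3 = (6, -6, -3).
Expanding (1, 0) ⊗ (3, 3, -2) ⊗ (6, -6, -3) reproduces all 18 entries of T, so T = (1, 0) ⊗ (3, 3, -2) ⊗ (6, -6, -3) and rank(T) ≤ 1.
Equivalently every frontal slice T[:,:,k] is c[k] times the rank-1 matrix (1, 0) ⊗ (3, 3, -2). So T has rank 1 (it is nonzero).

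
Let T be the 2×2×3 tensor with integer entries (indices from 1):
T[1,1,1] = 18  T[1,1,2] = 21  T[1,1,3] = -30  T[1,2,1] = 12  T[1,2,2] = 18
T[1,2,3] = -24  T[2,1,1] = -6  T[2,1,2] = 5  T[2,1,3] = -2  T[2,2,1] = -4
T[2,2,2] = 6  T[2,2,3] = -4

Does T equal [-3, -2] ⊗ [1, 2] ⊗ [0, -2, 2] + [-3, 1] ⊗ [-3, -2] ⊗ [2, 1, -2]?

No

Reconstruct entry (1,1,2) from the claimed factors: Σₗ aₗ[1]bₗ[1]cₗ[2] = (-3)·(1)·(-2) + (-3)·(-3)·(1) = 15, but T[1,1,2] = 21. The claim is false.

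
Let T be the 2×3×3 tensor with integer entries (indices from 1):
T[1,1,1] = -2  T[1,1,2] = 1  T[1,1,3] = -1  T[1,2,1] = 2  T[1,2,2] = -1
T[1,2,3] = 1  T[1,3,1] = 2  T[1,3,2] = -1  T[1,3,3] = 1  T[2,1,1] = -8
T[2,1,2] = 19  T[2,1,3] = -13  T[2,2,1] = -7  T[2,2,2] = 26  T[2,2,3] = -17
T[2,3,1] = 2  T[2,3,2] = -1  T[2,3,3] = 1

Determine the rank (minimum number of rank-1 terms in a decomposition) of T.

Lower bound: the mode-1 unfolding of T (rows indexed by i, columns by (j,k) = (1,1), (1,2), (1,3), (2,1), (2,2), (2,3), (3,1), (3,2), (3,3)) is [[-2, 1, -1, 2, -1, 1, 2, -1, 1], [-8, 19, -13, -7, 26, -17, 2, -1, 1]].
There the 2×2 minor on rows i ∈ {1, 2}, columns (j,k) ∈ {(1,1), (1,2)} is det [[-2, 1], [-8, 19]] = -30 ≠ 0, so this unfolding has rank ≥ 2; CP rank is at least every unfolding rank, so rank(T) ≥ 2. (This is only a lower bound: in general the CP rank may exceed every unfolding rank, so we still need to exhibit 2 rank-1 terms summing to T.)
Upper bound — finding two terms. Write S_k = T[:,:,k] for the frontal slices: S₁ = [[-2, 2, 2], [-8, -7, 2]], S₂ = [[1, -1, -1], [19, 26, -1]], S₃ = [[-1, 1, 1], [-13, -17, 1]].
If T = a₁ ⊗ b₁ ⊗ c₁ + a₂ ⊗ b₂ ⊗ c₂ then each S_k = c₁[k]·a₁b₁ᵀ + c₂[k]·a₂b₂ᵀ. S₁ and S₂ are linearly independent, so a₁b₁ᵀ and a₂b₂ᵀ must span the same plane of matrices: they are the rank-1 matrices of the form x·S₁ + y·S₂.
The 2×2 minor of x·S₁ + y·S₂ on rows {1,2}, columns {1,2} is 30·x² − 105·xy + 45·y² = 15·(x − 3·y)(2·x − y), vanishing at (x:y) = (3:1) and (1:2).
M₁ = 3·S₁ + S₂ = [[-5, 5, 5], [-5, 5, 5]] = (-5)·[1, 1][1, -1, -1]ᵀ and M₂ = S₁ + 2·S₂ = [[0, 0, 0], [30, 45, 0]] = 15·[0, 1][2, 3, 0]ᵀ, so take a₁ = [1, 1], b₁ = [1, -1, -1], a₂ = [0, 1], b₂ = [2, 3, 0].
Each slice is an integer combination of E₁ = a₁b₁ᵀ and E₂ = a₂b₂ᵀ: S₁ = −2·E₁ − 3·E₂, S₂ = E₁ + 9·E₂, S₃ = −E₁ − 6·E₂; reading off coefficients, c₁ = [-2, 1, -1] and c₂ = [-3, 9, -6].
Hence T = [1, 1] ⊗ [1, -1, -1] ⊗ [-2, 1, -1] + [0, 1] ⊗ [2, 3, 0] ⊗ [-3, 9, -6], so rank(T) ≤ 2.
These bounds meet, so rank(T) = 2.

2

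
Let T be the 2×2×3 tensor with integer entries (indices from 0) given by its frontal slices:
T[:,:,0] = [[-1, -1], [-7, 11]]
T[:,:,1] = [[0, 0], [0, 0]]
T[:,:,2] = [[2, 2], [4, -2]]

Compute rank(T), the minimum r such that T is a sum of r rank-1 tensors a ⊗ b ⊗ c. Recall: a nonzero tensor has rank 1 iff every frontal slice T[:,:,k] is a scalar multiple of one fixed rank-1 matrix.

Lower bound: the mode-1 unfolding of T (rows indexed by i, columns by (j,k) = (0,0), (0,1), (0,2), (1,0), (1,1), (1,2)) is [[-1, 0, 2, -1, 0, 2], [-7, 0, 4, 11, 0, -2]].
There the 2×2 minor on rows i ∈ {0, 1}, columns (j,k) ∈ {(0,0), (0,2)} is det [[-1, 2], [-7, 4]] = 10 ≠ 0, so this unfolding has rank ≥ 2; CP rank is at least every unfolding rank, so rank(T) ≥ 2. (This is only a lower bound: in general the CP rank may exceed every unfolding rank, so we still need to exhibit 2 rank-1 terms summing to T.)
Upper bound — finding two terms. Write S_k = T[:,:,k] for the frontal slices: S₀ = [[-1, -1], [-7, 11]], S₁ = [[0, 0], [0, 0]], S₂ = [[2, 2], [4, -2]].
If T = a₁ ⊗ b₁ ⊗ c₁ + a₂ ⊗ b₂ ⊗ c₂ then each S_k = c₁[k]·a₁b₁ᵀ + c₂[k]·a₂b₂ᵀ. S₀ and S₂ are linearly independent, so a₁b₁ᵀ and a₂b₂ᵀ must span the same plane of matrices: they are the rank-1 matrices of the form x·S₀ + y·S₂.
det(x·S₀ + y·S₂) is −18·x² + 42·xy − 12·y² = (-6)·(x − 2·y)(3·x − y), vanishing at (x:y) = (2:1) and (1:3).
M₁ = 2·S₀ + S₂ = [[0, 0], [-10, 20]] = (-10)·[0, 1][1, -2]ᵀ and M₂ = S₀ + 3·S₂ = [[5, 5], [5, 5]] = 5·[1, 1][1, 1]ᵀ, so take a₁ = [0, 1], b₁ = [1, -2], a₂ = [1, 1], b₂ = [1, 1].
Each slice is an integer combination of E₁ = a₁b₁ᵀ and E₂ = a₂b₂ᵀ: S₀ = −6·E₁ − E₂, S₁ = 0, S₂ = 2·E₁ + 2·E₂; reading off coefficients, c₁ = [-6, 0, 2] and c₂ = [-1, 0, 2].
Hence T = [0, 1] ⊗ [1, -2] ⊗ [-6, 0, 2] + [1, 1] ⊗ [1, 1] ⊗ [-1, 0, 2], so rank(T) ≤ 2.
These bounds meet, so rank(T) = 2.

2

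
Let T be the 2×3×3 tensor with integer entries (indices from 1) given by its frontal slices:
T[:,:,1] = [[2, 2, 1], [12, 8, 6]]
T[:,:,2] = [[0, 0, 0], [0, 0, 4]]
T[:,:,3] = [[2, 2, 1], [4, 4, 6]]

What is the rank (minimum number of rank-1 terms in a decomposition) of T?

3

Lower bound: the mode-3 unfolding of T (rows indexed by k, columns by (i,j) = (1,1), (1,2), (1,3), (2,1), (2,2), (2,3)) is [[2, 2, 1, 12, 8, 6], [0, 0, 0, 0, 0, 4], [2, 2, 1, 4, 4, 6]].
There the 3×3 minor on rows k ∈ {1, 2, 3}, columns (i,j) ∈ {(1,1), (2,1), (2,3)} is det [[2, 12, 6], [0, 0, 4], [2, 4, 6]] = 64 ≠ 0, so this unfolding has rank ≥ 3; CP rank is at least every unfolding rank, so rank(T) ≥ 3. (This is only a lower bound: in general the CP rank may exceed every unfolding rank, so we still need to exhibit 3 rank-1 terms summing to T.)
Upper bound: T is a sum of 3 rank-1 terms, T = [0, 1] ⊗ [0, 0, 1] ⊗ [4, 4, 4] + [0, 1] ⊗ [2, 1, 0] ⊗ [4, 0, 0] + [1, 2] ⊗ [2, 2, 1] ⊗ [1, 0, 1] (one valid choice — decompositions are not unique — normalised so each a, b is primitive with positive first nonzero entry; check it by expanding all entries), so rank(T) ≤ 3.
These bounds meet, so rank(T) = 3.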